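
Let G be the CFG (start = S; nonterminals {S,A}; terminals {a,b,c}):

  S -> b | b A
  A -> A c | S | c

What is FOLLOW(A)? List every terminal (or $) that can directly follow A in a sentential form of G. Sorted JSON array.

FIRST sets, iterate to fixpoint:
iter 1:
  A via A→c: +{c}
  S via S→b: +{b}
  S: {b}  A: {c}
iter 2:
  A via A→S: +{b}
  S: {b}  A: {b,c}
iter 3: — fixpoint
  S: {b}  A: {b,c}

FOLLOW iteration:
FOLLOW(S) := {$}
round 1:
  A→A c: FOLLOW(A) ⊇ FIRST(c) = {c}; new: +{c}
  A→S: FOLLOW(S) ⊇ FOLLOW(A) ⊇ {c}; new: +{c}
  S→b A: FOLLOW(A) ⊇ FOLLOW(S) ⊇ {$,c}; new: +{$}
  FOLLOW(S)={$,c}  FOLLOW(A)={$,c}
round 2: — fixpoint
  FOLLOW(S)={$,c}  FOLLOW(A)={$,c}

FOLLOW(A) = ["$", "c"]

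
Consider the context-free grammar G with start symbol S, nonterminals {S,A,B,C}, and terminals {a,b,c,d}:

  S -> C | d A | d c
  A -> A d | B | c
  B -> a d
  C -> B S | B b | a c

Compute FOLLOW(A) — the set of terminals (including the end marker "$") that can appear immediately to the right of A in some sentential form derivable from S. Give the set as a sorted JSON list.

FIRST sets, iterate to fixpoint:
pass 1:
  A via A→c: +{c}
  B via B→a d: +{a}
  C via C→B S: +{a}
  S via S→C: +{a}
  S via S→d A: +{d}
  S: {a,d}  A: {c}  B: {a}  C: {a}
pass 2:
  A via A→B: +{a}
  S: {a,d}  A: {a,c}  B: {a}  C: {a}
pass 3: done
  S: {a,d}  A: {a,c}  B: {a}  C: {a}

FOLLOW iteration:
seed FOLLOW(S) with $
[1]
  A→A d: FOLLOW(A) ⊇ FIRST(d) = {d}; new: +{d}
  A→B: FOLLOW(B) ⊇ FOLLOW(A) ⊇ {d}; new: +{d}
  C→B S: FOLLOW(B) ⊇ FIRST(S) = {a,d}; new: +{a}
  C→B b: FOLLOW(B) ⊇ FIRST(b) = {b}; new: +{b}
  S→C: FOLLOW(C) ⊇ FOLLOW(S) ⊇ {$}; new: +{$}
  S→d A: FOLLOW(A) ⊇ FOLLOW(S) ⊇ {$}; new: +{$}
  FOLLOW(S)={$}  FOLLOW(A)={$,d}  FOLLOW(B)={a,b,d}  FOLLOW(C)={$}
[2]
  A→B: FOLLOW(B) ⊇ FOLLOW(A) ⊇ {$,d}; new: +{$}
  FOLLOW(S)={$}  FOLLOW(A)={$,d}  FOLLOW(B)={$,a,b,d}  FOLLOW(C)={$}
[3] (no change)
  FOLLOW(S)={$}  FOLLOW(A)={$,d}  FOLLOW(B)={$,a,b,d}  FOLLOW(C)={$}

FOLLOW(A) = ["$", "d"]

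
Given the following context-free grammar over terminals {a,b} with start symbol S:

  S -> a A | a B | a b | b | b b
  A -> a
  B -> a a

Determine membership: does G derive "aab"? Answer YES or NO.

CNF form of G:
  S -> T0 A | T0 B | T0 T1 | T1 T1 | b
  A -> a
  B -> T0 T0
  T0 -> a
  T1 -> b

Fill CYK table bottom-up:
  cell(0,0) a: {A,T0}  orig:{A}
  cell(1,1) a: {A,T0}  orig:{A}
  cell(2,2) b: {S,T1}  orig:{S}
  cell(0,1) aa: {B,S}
  cell(1,2) ab: {S}
  cell(0,2) aab: ∅

S ∉ T[0,2] ⇒ NO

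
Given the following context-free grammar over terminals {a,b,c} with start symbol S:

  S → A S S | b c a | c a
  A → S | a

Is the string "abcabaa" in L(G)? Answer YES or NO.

CNF form of G:
  S -> A X5 | T0 X6 | T1 T2
  A -> A X3 | T0 X4 | T1 T2 | a
  T0 -> b
  T1 -> c
  T2 -> a
  X3 -> S S
  X4 -> T1 T2
  X5 -> S S
  X6 -> T1 T2

CYK fill:
  T[0,0] 'a' = {A,T2}  orig:{A}
  T[1,1] 'b' = {T0}  orig:{}
  T[2,2] 'c' = {T1}  orig:{}
  T[3,3] 'a' = {A,T2}  orig:{A}
  T[4,4] 'b' = {T0}  orig:{}
  T[5,5] 'a' = {A,T2}  orig:{A}
  T[6,6] 'a' = {A,T2}  orig:{A}
  T[0,1] 'ab' = ∅
  T[1,2] 'bc' = ∅
  T[2,3] 'ca' = {A,S,X4,X6}  orig:{A,S}
  T[3,4] 'ab' = ∅
  T[4,5] 'ba' = ∅
  T[5,6] 'aa' = ∅
  T[0,2] 'abc' = ∅
  T[1,3] 'bca' = {A,S}
  T[2,4] 'cab' = ∅
  T[3,5] 'aba' = ∅
  T[4,6] 'baa' = ∅
  T[0,3] 'abca' = ∅
  T[1,4] 'bcab' = ∅
  T[2,5] 'caba' = ∅
  T[3,6] 'abaa' = ∅
  T[0,4] 'abcab' = ∅
  T[1,5] 'bcaba' = ∅
  T[2,6] 'cabaa' = ∅
  T[0,5] 'abcaba' = ∅
  T[1,6] 'bcabaa' = ∅
  T[0,6] 'abcabaa' = ∅

S ∉ T[0,6] ⇒ NO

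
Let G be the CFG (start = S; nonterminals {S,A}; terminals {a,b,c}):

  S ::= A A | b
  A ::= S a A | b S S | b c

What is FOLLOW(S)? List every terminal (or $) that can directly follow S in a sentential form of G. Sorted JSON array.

FIRST iteration:
pass 1:
  A via A→b S S: +{b}
  S via S→A A: +{b}
  S: {b}  A: {b}
pass 2: done
  S: {b}  A: {b}

FOLLOW sets:
seed FOLLOW(S) with $
pass 1:
  A→S a A: FOLLOW(S) ⊇ FIRST(a) = {a}; new: +{a}
  A→b S S: FOLLOW(S) ⊇ FIRST(S) = {b}; new: +{b}
  S→A A: FOLLOW(A) ⊇ FIRST(A) = {b}; new: +{b}
  S→A A: FOLLOW(A) ⊇ FOLLOW(S) ⊇ {$,a,b}; new: +{$,a}
  S: {$,a,b}  A: {$,a,b}
pass 2: — fixpoint
  S: {$,a,b}  A: {$,a,b}

FOLLOW(S) = ["$", "a", "b"]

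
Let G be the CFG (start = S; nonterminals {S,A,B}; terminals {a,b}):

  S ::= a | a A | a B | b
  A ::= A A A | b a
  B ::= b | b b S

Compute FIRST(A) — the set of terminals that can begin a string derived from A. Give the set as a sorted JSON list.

FIRST sets, iterate to fixpoint:
pass 1:
  A via A→b a: +{b}
  B via B→b: +{b}
  S via S→a: +{a}
  S via S→b: +{b}
  S: {a,b}  A: {b}  B: {b}
pass 2: — fixpoint
  S: {a,b}  A: {b}  B: {b}

FIRST(A) = ["b"]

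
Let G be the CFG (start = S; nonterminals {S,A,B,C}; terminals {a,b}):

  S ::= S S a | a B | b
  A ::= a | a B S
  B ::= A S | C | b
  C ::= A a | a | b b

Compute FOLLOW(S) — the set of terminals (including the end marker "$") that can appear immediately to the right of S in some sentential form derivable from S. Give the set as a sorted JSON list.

FIRST sets, iterate to fixpoint:
round 1:
  A via A→a: +{a}
  B via B→A S: +{a}
  B via B→b: +{b}
  C via C→A a: +{a}
  C via C→b b: +{b}
  S via S→a B: +{a}
  S via S→b: +{b}
  FIRST[S]={a,b}  FIRST[A]={a}  FIRST[B]={a,b}  FIRST[C]={a,b}
round 2: — fixpoint
  FIRST[S]={a,b}  FIRST[A]={a}  FIRST[B]={a,b}  FIRST[C]={a,b}

Compute FOLLOW by fixpoint:
seed FOLLOW(S) with $
pass 1:
  A→a B S: FOLLOW(B) ⊇ FIRST(S) = {a,b}; new: +{a,b}
  B→A S: FOLLOW(A) ⊇ FIRST(S) = {a,b}; new: +{a,b}
  B→A S: FOLLOW(S) ⊇ FOLLOW(B) ⊇ {a,b}; new: +{a,b}
  B→C: FOLLOW(C) ⊇ FOLLOW(B) ⊇ {a,b}; new: +{a,b}
  S→a B: FOLLOW(B) ⊇ FOLLOW(S) ⊇ {$,a,b}; new: +{$}
  FOLLOW(S)={$,a,b}  FOLLOW(A)={a,b}  FOLLOW(B)={$,a,b}  FOLLOW(C)={a,b}
pass 2:
  B→C: FOLLOW(C) ⊇ FOLLOW(B) ⊇ {$,a,b}; new: +{$}
  FOLLOW(S)={$,a,b}  FOLLOW(A)={a,b}  FOLLOW(B)={$,a,b}  FOLLOW(C)={$,a,b}
pass 3: done
  FOLLOW(S)={$,a,b}  FOLLOW(A)={a,b}  FOLLOW(B)={$,a,b}  FOLLOW(C)={$,a,b}

FOLLOW(S) = ["$", "a", "b"]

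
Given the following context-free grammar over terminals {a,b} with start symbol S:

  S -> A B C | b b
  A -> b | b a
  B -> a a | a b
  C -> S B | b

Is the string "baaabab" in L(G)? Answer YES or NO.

CNF form of G:
  S -> A X2 | T0 T0
  A -> T0 T1 | b
  B -> T1 T0 | T1 T1
  C -> S B | b
  T0 -> b
  T1 -> a
  X2 -> B C

CYK fill:
  T[0,0] 'b' = {A,C,T0}  orig:{A,C}
  T[1,1] 'a' = {T1}  orig:{}
  T[2,2] 'a' = {T1}  orig:{}
  T[3,3] 'a' = {T1}  orig:{}
  T[4,4] 'b' = {A,C,T0}  orig:{A,C}
  T[5,5] 'a' = {T1}  orig:{}
  T[6,6] 'b' = {A,C,T0}  orig:{A,C}
  T[0,1] 'ba' = {A}
  T[1,2] 'aa' = {B}
  T[2,3] 'aa' = {B}
  T[3,4] 'ab' = {B}
  T[4,5] 'ba' = {A}
  T[5,6] 'ab' = {B}
  T[0,2] 'baa' = ∅
  T[1,3] 'aaa' = ∅
  T[2,4] 'aab' = {X2}  orig:{}
  T[3,5] 'aba' = ∅
  T[4,6] 'bab' = ∅
  T[0,3] 'baaa' = ∅
  T[1,4] 'aaab' = ∅
  T[2,5] 'aaba' = ∅
  T[3,6] 'abab' = ∅
  T[0,4] 'baaab' = {S}
  T[1,5] 'aaaba' = ∅
  T[2,6] 'aabab' = ∅
  T[0,5] 'baaaba' = ∅
  T[1,6] 'aaabab' = ∅
  T[0,6] 'baaabab' = {C}

S ∉ T[0,6] ⇒ NO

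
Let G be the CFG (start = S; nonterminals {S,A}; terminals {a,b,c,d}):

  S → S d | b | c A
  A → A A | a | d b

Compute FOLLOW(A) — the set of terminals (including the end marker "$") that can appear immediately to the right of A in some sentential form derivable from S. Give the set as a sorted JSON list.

FIRST sets, iterate to fixpoint:
pass 1:
  A via A→a: +{a}
  A via A→d b: +{d}
  S via S→b: +{b}
  S via S→c A: +{c}
  FIRST[S]={b,c}  FIRST[A]={a,d}
pass 2: (no change)
  FIRST[S]={b,c}  FIRST[A]={a,d}

Compute FOLLOW by fixpoint:
initialize: $ ∈ FOLLOW(S)
round 1:
  A→A A: FOLLOW(A) ⊇ FIRST(A) = {a,d}; new: +{a,d}
  S→S d: FOLLOW(S) ⊇ FIRST(d) = {d}; new: +{d}
  S→c A: FOLLOW(A) ⊇ FOLLOW(S) ⊇ {$,d}; new: +{$}
  FOLLOW(S)={$,d}  FOLLOW(A)={$,a,d}
round 2: done
  FOLLOW(S)={$,d}  FOLLOW(A)={$,a,d}

FOLLOW(A) = ["$", "a", "d"]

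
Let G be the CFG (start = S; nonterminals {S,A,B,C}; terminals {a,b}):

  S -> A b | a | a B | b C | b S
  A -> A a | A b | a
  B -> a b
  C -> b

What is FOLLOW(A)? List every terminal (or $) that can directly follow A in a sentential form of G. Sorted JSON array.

FIRST sets, iterate to fixpoint:
iter 1:
  A via A→a: +{a}
  B via B→a b: +{a}
  C via C→b: +{b}
  S via S→A b: +{a}
  S via S→b C: +{b}
  FIRST(S)={a,b}  FIRST(A)={a}  FIRST(B)={a}  FIRST(C)={b}
iter 2: done
  FIRST(S)={a,b}  FIRST(A)={a}  FIRST(B)={a}  FIRST(C)={b}

FOLLOW sets:
seed FOLLOW(S) with $
pass 1:
  A→A a: FOLLOW(A) ⊇ FIRST(a) = {a}; new: +{a}
  A→A b: FOLLOW(A) ⊇ FIRST(b) = {b}; new: +{b}
  S→a B: FOLLOW(B) ⊇ FOLLOW(S) ⊇ {$}; new: +{$}
  S→b C: FOLLOW(C) ⊇ FOLLOW(S) ⊇ {$}; new: +{$}
  FOLLOW(S)={$}  FOLLOW(A)={a,b}  FOLLOW(B)={$}  FOLLOW(C)={$}
pass 2: — fixpoint
  FOLLOW(S)={$}  FOLLOW(A)={a,b}  FOLLOW(B)={$}  FOLLOW(C)={$}

FOLLOW(A) = ["a", "b"]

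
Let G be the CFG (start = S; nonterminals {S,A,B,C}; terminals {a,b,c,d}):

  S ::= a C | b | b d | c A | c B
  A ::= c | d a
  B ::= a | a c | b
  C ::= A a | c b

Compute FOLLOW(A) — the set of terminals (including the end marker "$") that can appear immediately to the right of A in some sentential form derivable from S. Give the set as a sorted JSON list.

FIRST sets, iterate to fixpoint:
iter 1:
  A via A→c: +{c}
  A via A→d a: +{d}
  B via B→a: +{a}
  B via B→b: +{b}
  C via C→A a: +{c,d}
  S via S→a C: +{a}
  S via S→b: +{b}
  S via S→c A: +{c}
  FIRST(S)={a,b,c}  FIRST(A)={c,d}  FIRST(B)={a,b}  FIRST(C)={c,d}
iter 2: (no change)
  FIRST(S)={a,b,c}  FIRST(A)={c,d}  FIRST(B)={a,b}  FIRST(C)={c,d}

FOLLOW iteration:
FOLLOW(S) := {$}
pass 1:
  C→A a: FOLLOW(A) ⊇ FIRST(a) = {a}; new: +{a}
  S→a C: FOLLOW(C) ⊇ FOLLOW(S) ⊇ {$}; new: +{$}
  S→c A: FOLLOW(A) ⊇ FOLLOW(S) ⊇ {$}; new: +{$}
  S→c B: FOLLOW(B) ⊇ FOLLOW(S) ⊇ {$}; new: +{$}
  FOLLOW[S]={$}  FOLLOW[A]={$,a}  FOLLOW[B]={$}  FOLLOW[C]={$}
pass 2: (stable)
  FOLLOW[S]={$}  FOLLOW[A]={$,a}  FOLLOW[B]={$}  FOLLOW[C]={$}

FOLLOW(A) = ["$", "a"]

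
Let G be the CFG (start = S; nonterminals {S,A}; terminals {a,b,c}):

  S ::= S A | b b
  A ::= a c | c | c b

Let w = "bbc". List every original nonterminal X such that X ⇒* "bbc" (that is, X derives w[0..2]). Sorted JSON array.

Convert to CNF:
  S -> S A | T2 T2
  A -> T0 T1 | T1 T2 | c
  T0 -> a
  T1 -> c
  T2 -> b

Fill CYK table bottom-up — only the sub-triangle for w[0..2]:
  [0..0]={T2}  "b"  orig:{}
  [1..1]={T2}  "b"  orig:{}
  [2..2]={A,T1}  "c"  orig:{A}
  [0..1]={S}  "bb"
  [1..2]=∅  "bc"
  [0..2]={S}  "bbc"

Original NTs in T[0,2] deriving "bbc": ["S"]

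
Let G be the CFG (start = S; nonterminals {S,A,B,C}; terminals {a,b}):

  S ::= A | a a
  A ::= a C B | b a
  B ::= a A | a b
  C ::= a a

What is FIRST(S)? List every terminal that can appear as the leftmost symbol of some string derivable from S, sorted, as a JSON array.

FIRST sets, iterate to fixpoint:
[1]
  A via A→a C B: +{a}
  A via A→b a: +{b}
  B via B→a A: +{a}
  C via C→a a: +{a}
  S via S→A: +{a,b}
  FIRST(S)={a,b}  FIRST(A)={a,b}  FIRST(B)={a}  FIRST(C)={a}
[2] — fixpoint
  FIRST(S)={a,b}  FIRST(A)={a,b}  FIRST(B)={a}  FIRST(C)={a}

FIRST(S) = ["a", "b"]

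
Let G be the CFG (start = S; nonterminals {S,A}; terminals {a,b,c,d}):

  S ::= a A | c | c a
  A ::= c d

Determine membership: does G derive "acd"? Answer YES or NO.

CNF form of G:
  S -> T0 T2 | T2 A | c
  A -> T0 T1
  T0 -> c
  T1 -> d
  T2 -> a

CYK fill:
  [0..0]={T2}  "a"  orig:{}
  [1..1]={S,T0}  "c"  orig:{S}
  [2..2]={T1}  "d"  orig:{}
  [0..1]=∅  "ac"
  [1..2]={A}  "cd"
  [0..2]={S}  "acd"

S ∈ T[0,2] ⇒ YES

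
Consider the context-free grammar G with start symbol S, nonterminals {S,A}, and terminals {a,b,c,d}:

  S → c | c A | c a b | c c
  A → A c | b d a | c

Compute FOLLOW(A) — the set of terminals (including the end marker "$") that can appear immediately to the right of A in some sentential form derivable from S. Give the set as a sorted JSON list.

FIRST sets, iterate to fixpoint:
iter 1:
  A via A→b d a: +{b}
  A via A→c: +{c}
  S via S→c: +{c}
  S: {c}  A: {b,c}
iter 2: done
  S: {c}  A: {b,c}

Compute FOLLOW by fixpoint:
FOLLOW(S) := {$}
[1]
  A→A c: FOLLOW(A) ⊇ FIRST(c) = {c}; new: +{c}
  S→c A: FOLLOW(A) ⊇ FOLLOW(S) ⊇ {$}; new: +{$}
  FOLLOW(S)={$}  FOLLOW(A)={$,c}
[2] (no change)
  FOLLOW(S)={$}  FOLLOW(A)={$,c}

FOLLOW(A) = ["$", "c"]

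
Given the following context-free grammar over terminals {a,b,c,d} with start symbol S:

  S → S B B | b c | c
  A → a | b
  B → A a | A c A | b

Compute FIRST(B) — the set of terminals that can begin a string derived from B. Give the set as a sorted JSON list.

FIRST iteration:
[1]
  A via A→a: +{a}
  A via A→b: +{b}
  B via B→A a: +{a,b}
  S via S→b c: +{b}
  S via S→c: +{c}
  FIRST[S]={b,c}  FIRST[A]={a,b}  FIRST[B]={a,b}
[2] (no change)
  FIRST[S]={b,c}  FIRST[A]={a,b}  FIRST[B]={a,b}

FIRST(B) = ["a", "b"]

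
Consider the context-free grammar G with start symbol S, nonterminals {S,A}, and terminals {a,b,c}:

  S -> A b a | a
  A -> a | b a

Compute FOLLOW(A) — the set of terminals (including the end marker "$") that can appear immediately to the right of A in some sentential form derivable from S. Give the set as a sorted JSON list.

FIRST iteration:
pass 1:
  A via A→a: +{a}
  A via A→b a: +{b}
  S via S→A b a: +{a,b}
  FIRST[S]={a,b}  FIRST[A]={a,b}
pass 2: — fixpoint
  FIRST[S]={a,b}  FIRST[A]={a,b}

FOLLOW sets:
FOLLOW(S) := {$}
[1]
  S→A b a: FOLLOW(A) ⊇ FIRST(b) = {b}; new: +{b}
  S: {$}  A: {b}
[2] done
  S: {$}  A: {b}

FOLLOW(A) = ["b"]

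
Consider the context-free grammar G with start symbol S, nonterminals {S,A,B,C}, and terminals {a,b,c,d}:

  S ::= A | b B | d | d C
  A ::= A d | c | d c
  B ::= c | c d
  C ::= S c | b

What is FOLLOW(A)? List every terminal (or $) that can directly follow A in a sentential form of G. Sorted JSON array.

FIRST iteration:
round 1:
  A via A→c: +{c}
  A via A→d c: +{d}
  B via B→c: +{c}
  C via C→b: +{b}
  S via S→A: +{c,d}
  S via S→b B: +{b}
  S: {b,c,d}  A: {c,d}  B: {c}  C: {b}
round 2:
  C via C→S c: +{c,d}
  S: {b,c,d}  A: {c,d}  B: {c}  C: {b,c,d}
round 3: (no change)
  S: {b,c,d}  A: {c,d}  B: {c}  C: {b,c,d}

Compute FOLLOW by fixpoint:
seed FOLLOW(S) with $
[1]
  A→A d: FOLLOW(A) ⊇ FIRST(d) = {d}; new: +{d}
  C→S c: FOLLOW(S) ⊇ FIRST(c) = {c}; new: +{c}
  S→A: FOLLOW(A) ⊇ FOLLOW(S) ⊇ {$,c}; new: +{$,c}
  S→b B: FOLLOW(B) ⊇ FOLLOW(S) ⊇ {$,c}; new: +{$,c}
  S→d C: FOLLOW(C) ⊇ FOLLOW(S) ⊇ {$,c}; new: +{$,c}
  FOLLOW(S)={$,c}  FOLLOW(A)={$,c,d}  FOLLOW(B)={$,c}  FOLLOW(C)={$,c}
[2] (no change)
  FOLLOW(S)={$,c}  FOLLOW(A)={$,c,d}  FOLLOW(B)={$,c}  FOLLOW(C)={$,c}

FOLLOW(A) = ["$", "c", "d"]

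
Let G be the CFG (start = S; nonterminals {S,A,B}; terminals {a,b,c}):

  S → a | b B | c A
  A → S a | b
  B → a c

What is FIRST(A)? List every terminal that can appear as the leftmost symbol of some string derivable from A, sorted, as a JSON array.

Compute FIRST by fixpoint:
round 1:
  A via A→b: +{b}
  B via B→a c: +{a}
  S via S→a: +{a}
  S via S→b B: +{b}
  S via S→c A: +{c}
  FIRST[S]={a,b,c}  FIRST[A]={b}  FIRST[B]={a}
round 2:
  A via A→S a: +{a,c}
  FIRST[S]={a,b,c}  FIRST[A]={a,b,c}  FIRST[B]={a}
round 3: done
  FIRST[S]={a,b,c}  FIRST[A]={a,b,c}  FIRST[B]={a}

FIRST(A) = ["a", "b", "c"]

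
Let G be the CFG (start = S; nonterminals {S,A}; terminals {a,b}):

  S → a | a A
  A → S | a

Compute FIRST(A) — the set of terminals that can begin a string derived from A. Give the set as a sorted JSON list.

Compute FIRST by fixpoint:
[1]
  A via A→a: +{a}
  S via S→a: +{a}
  S: {a}  A: {a}
[2] done
  S: {a}  A: {a}

FIRST(A) = ["a"]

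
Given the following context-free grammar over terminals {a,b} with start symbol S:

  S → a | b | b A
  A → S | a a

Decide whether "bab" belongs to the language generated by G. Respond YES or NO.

CNF form of G:
  S -> T1 A | a | b
  A -> T0 T0 | T1 A | a | b
  T0 -> a
  T1 -> b

CYK fill:
  [0..0]={A,S,T1}  "b"  orig:{A,S}
  [1..1]={A,S,T0}  "a"  orig:{A,S}
  [2..2]={A,S,T1}  "b"  orig:{A,S}
  [0..1]={A,S}  "ba"
  [1..2]=∅  "ab"
  [0..2]=∅  "bab"

S ∉ T[0,2] ⇒ NO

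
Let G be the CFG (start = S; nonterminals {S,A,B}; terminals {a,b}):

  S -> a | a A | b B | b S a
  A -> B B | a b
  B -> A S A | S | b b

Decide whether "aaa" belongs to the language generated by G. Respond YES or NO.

Convert to CNF:
  S -> T0 A | T1 B | T1 X4 | a
  A -> B B | T0 T1
  B -> A X2 | T0 A | T1 B | T1 T1 | T1 X3 | a
  T0 -> a
  T1 -> b
  X2 -> S A
  X3 -> S T0
  X4 -> S T0

CYK fill:
  [0..0]={B,S,T0}  "a"  orig:{B,S}
  [1..1]={B,S,T0}  "a"  orig:{B,S}
  [2..2]={B,S,T0}  "a"  orig:{B,S}
  [0..1]={A,X3,X4}  "aa"  orig:{A}
  [1..2]={A,X3,X4}  "aa"  orig:{A}
  [0..2]={B,S,X2}  "aaa"  orig:{B,S}

S ∈ T[0,2] ⇒ YES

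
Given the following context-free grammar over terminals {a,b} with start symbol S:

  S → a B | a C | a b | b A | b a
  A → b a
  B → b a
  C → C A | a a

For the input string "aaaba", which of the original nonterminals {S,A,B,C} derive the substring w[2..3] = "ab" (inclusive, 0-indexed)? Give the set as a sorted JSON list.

CNF form of G:
  S -> T0 A | T0 T1 | T1 B | T1 C | T1 T0
  A -> T0 T1
  B -> T0 T1
  C -> C A | T1 T1
  T0 -> b
  T1 -> a

CYK table (by increasing span), restricted to cells inside w[2..3]:
  [2..2]={T1}  "a"  orig:{}
  [3..3]={T0}  "b"  orig:{}
  [2..3]={S}  "ab"

Original NTs in T[2,3] deriving "ab": ["S"]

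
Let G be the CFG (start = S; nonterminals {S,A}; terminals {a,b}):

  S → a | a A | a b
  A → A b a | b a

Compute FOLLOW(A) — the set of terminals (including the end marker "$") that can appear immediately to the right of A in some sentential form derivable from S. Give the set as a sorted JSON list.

Compute FIRST by fixpoint:
iter 1:
  A via A→b a: +{b}
  S via S→a: +{a}
  S: {a}  A: {b}
iter 2: — fixpoint
  S: {a}  A: {b}

FOLLOW sets:
seed FOLLOW(S) with $
iter 1:
  A→A b a: FOLLOW(A) ⊇ FIRST(b) = {b}; new: +{b}
  S→a A: FOLLOW(A) ⊇ FOLLOW(S) ⊇ {$}; new: +{$}
  FOLLOW(S)={$}  FOLLOW(A)={$,b}
iter 2: (stable)
  FOLLOW(S)={$}  FOLLOW(A)={$,b}

FOLLOW(A) = ["$", "b"]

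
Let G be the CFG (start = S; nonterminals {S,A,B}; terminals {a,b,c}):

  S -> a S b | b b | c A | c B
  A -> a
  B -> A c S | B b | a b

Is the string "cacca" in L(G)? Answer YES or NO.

CNF form of G:
  S -> T0 A | T0 B | T1 T1 | T2 X4
  A -> a
  B -> A X3 | B T1 | T2 T1
  T0 -> c
  T1 -> b
  T2 -> a
  X3 -> T0 S
  X4 -> S T1

CYK fill:
  [0..0]={T0}  "c"  orig:{}
  [1..1]={A,T2}  "a"  orig:{A}
  [2..2]={T0}  "c"  orig:{}
  [3..3]={T0}  "c"  orig:{}
  [4..4]={A,T2}  "a"  orig:{A}
  [0..1]={S}  "ca"
  [1..2]=∅  "ac"
  [2..3]=∅  "cc"
  [3..4]={S}  "ca"
  [0..2]=∅  "cac"
  [1..3]=∅  "acc"
  [2..4]={X3}  "cca"  orig:{}
  [0..3]=∅  "cacc"
  [1..4]={B}  "acca"
  [0..4]={S}  "cacca"

S ∈ T[0,4] ⇒ YES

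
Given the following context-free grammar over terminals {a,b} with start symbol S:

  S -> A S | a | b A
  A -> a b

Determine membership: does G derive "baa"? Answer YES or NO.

Convert to CNF:
  S -> A S | T1 A | a
  A -> T0 T1
  T0 -> a
  T1 -> b

Fill CYK table bottom-up:
  T[0,0] 'b' = {T1}  orig:{}
  T[1,1] 'a' = {S,T0}  orig:{S}
  T[2,2] 'a' = {S,T0}  orig:{S}
  T[0,1] 'ba' = ∅
  T[1,2] 'aa' = ∅
  T[0,2] 'baa' = ∅

S ∉ T[0,2] ⇒ NO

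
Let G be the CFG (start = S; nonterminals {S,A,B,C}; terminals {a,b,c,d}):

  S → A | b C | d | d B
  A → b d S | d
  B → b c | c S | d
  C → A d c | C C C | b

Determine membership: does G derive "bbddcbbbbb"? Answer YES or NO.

CNF form of G:
  S -> T0 C | T0 X6 | T1 B | d
  A -> T0 X3 | d
  B -> T0 T2 | T2 S | d
  C -> A X4 | C X5 | b
  T0 -> b
  T1 -> d
  T2 -> c
  X3 -> T1 S
  X4 -> T1 T2
  X5 -> C C
  X6 -> T1 S

Fill CYK table bottom-up:
  cell(0,0) b: {C,T0}  orig:{C}
  cell(1,1) b: {C,T0}  orig:{C}
  cell(2,2) d: {A,B,S,T1}  orig:{A,B,S}
  cell(3,3) d: {A,B,S,T1}  orig:{A,B,S}
  cell(4,4) c: {T2}  orig:{}
  cell(5,5) b: {C,T0}  orig:{C}
  cell(6,6) b: {C,T0}  orig:{C}
  cell(7,7) b: {C,T0}  orig:{C}
  cell(8,8) b: {C,T0}  orig:{C}
  cell(9,9) b: {C,T0}  orig:{C}
  cell(0,1) bb: {S,X5}  orig:{S}
  cell(1,2) bd: ∅
  cell(2,3) dd: {S,X3,X6}  orig:{S}
  cell(3,4) dc: {X4}  orig:{}
  cell(4,5) cb: ∅
  cell(5,6) bb: {S,X5}  orig:{S}
  cell(6,7) bb: {S,X5}  orig:{S}
  cell(7,8) bb: {S,X5}  orig:{S}
  cell(8,9) bb: {S,X5}  orig:{S}
  cell(0,2) bbd: ∅
  cell(1,3) bdd: {A,S}
  cell(2,4) ddc: {C}
  cell(3,5) dcb: ∅
  cell(4,6) cbb: {B}
  cell(5,7) bbb: {C}
  cell(6,8) bbb: {C}
  cell(7,9) bbb: {C}
  cell(0,3) bbdd: ∅
  cell(1,4) bddc: {S,X5}  orig:{S}
  cell(2,5) ddcb: {X5}  orig:{}
  cell(3,6) dcbb: {S}
  cell(4,7) cbbb: ∅
  cell(5,8) bbbb: {S,X5}  orig:{S}
  cell(6,9) bbbb: {S,X5}  orig:{S}
  cell(0,4) bbddc: {C}
  cell(1,5) bddcb: {C}
  cell(2,6) ddcbb: {C,X3,X6}  orig:{C}
  cell(3,7) dcbbb: ∅
  cell(4,8) cbbbb: {B}
  cell(5,9) bbbbb: {C}
  cell(0,5) bbddcb: {S,X5}  orig:{S}
  cell(1,6) bddcbb: {A,S,X5}  orig:{A,S}
  cell(2,7) ddcbbb: {X5}  orig:{}
  cell(3,8) dcbbbb: {S}
  cell(4,9) cbbbbb: ∅
  cell(0,6) bbddcbb: {C}
  cell(1,7) bddcbbb: {C}
  cell(2,8) ddcbbbb: {C,X3,X6}  orig:{C}
  cell(3,9) dcbbbbb: ∅
  cell(0,7) bbddcbbb: {S,X5}  orig:{S}
  cell(1,8) bddcbbbb: {A,S,X5}  orig:{A,S}
  cell(2,9) ddcbbbbb: {X5}  orig:{}
  cell(0,8) bbddcbbbb: {C}
  cell(1,9) bddcbbbbb: {C}
  cell(0,9) bbddcbbbbb: {S,X5}  orig:{S}

S ∈ T[0,9] ⇒ YES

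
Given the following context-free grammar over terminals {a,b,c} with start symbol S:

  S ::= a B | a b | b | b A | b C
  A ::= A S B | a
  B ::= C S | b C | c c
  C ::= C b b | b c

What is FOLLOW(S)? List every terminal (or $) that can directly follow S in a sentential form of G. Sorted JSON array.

FIRST iteration:
round 1:
  A via A→a: +{a}
  B via B→b C: +{b}
  B via B→c c: +{c}
  C via C→b c: +{b}
  S via S→a B: +{a}
  S via S→b: +{b}
  S: {a,b}  A: {a}  B: {b,c}  C: {b}
round 2: (stable)
  S: {a,b}  A: {a}  B: {b,c}  C: {b}

Compute FOLLOW by fixpoint:
initialize: $ ∈ FOLLOW(S)
round 1:
  A→A S B: FOLLOW(A) ⊇ FIRST(S) = {a,b}; new: +{a,b}
  A→A S B: FOLLOW(S) ⊇ FIRST(B) = {b,c}; new: +{b,c}
  A→A S B: FOLLOW(B) ⊇ FOLLOW(A) ⊇ {a,b}; new: +{a,b}
  B→C S: FOLLOW(C) ⊇ FIRST(S) = {a,b}; new: +{a,b}
  B→C S: FOLLOW(S) ⊇ FOLLOW(B) ⊇ {a,b}; new: +{a}
  S→a B: FOLLOW(B) ⊇ FOLLOW(S) ⊇ {$,a,b,c}; new: +{$,c}
  S→b A: FOLLOW(A) ⊇ FOLLOW(S) ⊇ {$,a,b,c}; new: +{$,c}
  S→b C: FOLLOW(C) ⊇ FOLLOW(S) ⊇ {$,a,b,c}; new: +{$,c}
  FOLLOW(S)={$,a,b,c}  FOLLOW(A)={$,a,b,c}  FOLLOW(B)={$,a,b,c}  FOLLOW(C)={$,a,b,c}
round 2: done
  FOLLOW(S)={$,a,b,c}  FOLLOW(A)={$,a,b,c}  FOLLOW(B)={$,a,b,c}  FOLLOW(C)={$,a,b,c}

FOLLOW(S) = ["$", "a", "b", "c"]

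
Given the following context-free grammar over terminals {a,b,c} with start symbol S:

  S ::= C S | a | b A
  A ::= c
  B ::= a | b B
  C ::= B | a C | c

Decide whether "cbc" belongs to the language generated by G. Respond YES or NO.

Convert to CNF:
  S -> C S | T0 A | a
  A -> c
  B -> T0 B | a
  C -> T0 B | T1 C | a | c
  T0 -> b
  T1 -> a

CYK fill:
  T[0,0] 'c' = {A,C}
  T[1,1] 'b' = {T0}  orig:{}
  T[2,2] 'c' = {A,C}
  T[0,1] 'cb' = ∅
  T[1,2] 'bc' = {S}
  T[0,2] 'cbc' = {S}

S ∈ T[0,2] ⇒ YES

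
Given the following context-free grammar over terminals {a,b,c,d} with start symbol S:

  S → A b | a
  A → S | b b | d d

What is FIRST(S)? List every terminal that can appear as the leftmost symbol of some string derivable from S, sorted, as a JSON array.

FIRST iteration:
pass 1:
  A via A→b b: +{b}
  A via A→d d: +{d}
  S via S→A b: +{b,d}
  S via S→a: +{a}
  FIRST(S)={a,b,d}  FIRST(A)={b,d}
pass 2:
  A via A→S: +{a}
  FIRST(S)={a,b,d}  FIRST(A)={a,b,d}
pass 3: — fixpoint
  FIRST(S)={a,b,d}  FIRST(A)={a,b,d}

FIRST(S) = ["a", "b", "d"]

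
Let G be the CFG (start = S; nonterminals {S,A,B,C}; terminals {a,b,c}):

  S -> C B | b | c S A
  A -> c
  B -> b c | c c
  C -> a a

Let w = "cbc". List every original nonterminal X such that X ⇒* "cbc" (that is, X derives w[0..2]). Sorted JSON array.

CNF form of G:
  S -> C B | T1 X3 | b
  A -> c
  B -> T0 T1 | T1 T1
  C -> T2 T2
  T0 -> b
  T1 -> c
  T2 -> a
  X3 -> S A

Fill CYK table bottom-up — only the sub-triangle for w[0..2]:
  cell(0,0) c: {A,T1}  orig:{A}
  cell(1,1) b: {S,T0}  orig:{S}
  cell(2,2) c: {A,T1}  orig:{A}
  cell(0,1) cb: ∅
  cell(1,2) bc: {B,X3}  orig:{B}
  cell(0,2) cbc: {S}

Original NTs in T[0,2] deriving "cbc": ["S"]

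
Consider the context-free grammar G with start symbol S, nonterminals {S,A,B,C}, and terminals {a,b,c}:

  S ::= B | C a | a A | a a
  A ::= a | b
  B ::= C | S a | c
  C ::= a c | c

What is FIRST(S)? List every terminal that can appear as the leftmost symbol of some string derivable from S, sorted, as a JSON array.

FIRST iteration:
round 1:
  A via A→a: +{a}
  A via A→b: +{b}
  B via B→c: +{c}
  C via C→a c: +{a}
  C via C→c: +{c}
  S via S→B: +{c}
  S via S→C a: +{a}
  FIRST(S)={a,c}  FIRST(A)={a,b}  FIRST(B)={c}  FIRST(C)={a,c}
round 2:
  B via B→C: +{a}
  FIRST(S)={a,c}  FIRST(A)={a,b}  FIRST(B)={a,c}  FIRST(C)={a,c}
round 3: — fixpoint
  FIRST(S)={a,c}  FIRST(A)={a,b}  FIRST(B)={a,c}  FIRST(C)={a,c}

FIRST(S) = ["a", "c"]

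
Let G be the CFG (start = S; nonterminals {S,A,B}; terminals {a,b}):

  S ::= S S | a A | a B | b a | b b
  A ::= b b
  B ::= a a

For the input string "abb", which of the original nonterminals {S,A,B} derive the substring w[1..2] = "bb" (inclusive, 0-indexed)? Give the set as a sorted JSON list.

Convert to CNF:
  S -> S S | T0 T0 | T0 T1 | T1 A | T1 B
  A -> T0 T0
  B -> T1 T1
  T0 -> b
  T1 -> a

Fill CYK table bottom-up — only the sub-triangle for w[1..2]:
  cell(1,1) b: {T0}  orig:{}
  cell(2,2) b: {T0}  orig:{}
  cell(1,2) bb: {A,S}

Original NTs in T[1,2] deriving "bb": ["A", "S"]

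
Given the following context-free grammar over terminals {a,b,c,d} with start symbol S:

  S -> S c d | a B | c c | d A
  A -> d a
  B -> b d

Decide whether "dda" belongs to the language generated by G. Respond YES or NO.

CNF form of G:
  S -> S X4 | T0 A | T1 B | T3 T3
  A -> T0 T1
  B -> T2 T0
  T0 -> d
  T1 -> a
  T2 -> b
  T3 -> c
  X4 -> T3 T0

CYK fill:
  cell(0,0) d: {T0}  orig:{}
  cell(1,1) d: {T0}  orig:{}
  cell(2,2) a: {T1}  orig:{}
  cell(0,1) dd: ∅
  cell(1,2) da: {A}
  cell(0,2) dda: {S}

S ∈ T[0,2] ⇒ YES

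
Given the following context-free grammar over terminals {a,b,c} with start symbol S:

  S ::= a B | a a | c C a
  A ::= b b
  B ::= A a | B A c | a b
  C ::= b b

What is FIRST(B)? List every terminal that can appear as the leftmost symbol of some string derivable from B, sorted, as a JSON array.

FIRST sets, iterate to fixpoint:
[1]
  A via A→b b: +{b}
  B via B→A a: +{b}
  B via B→a b: +{a}
  C via C→b b: +{b}
  S via S→a B: +{a}
  S via S→c C a: +{c}
  FIRST[S]={a,c}  FIRST[A]={b}  FIRST[B]={a,b}  FIRST[C]={b}
[2] — fixpoint
  FIRST[S]={a,c}  FIRST[A]={b}  FIRST[B]={a,b}  FIRST[C]={b}

FIRST(B) = ["a", "b"]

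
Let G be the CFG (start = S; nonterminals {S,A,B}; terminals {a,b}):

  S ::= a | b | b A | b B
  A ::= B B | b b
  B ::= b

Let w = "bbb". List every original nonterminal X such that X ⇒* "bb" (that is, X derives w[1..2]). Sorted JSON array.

Convert to CNF:
  S -> T0 A | T0 B | a | b
  A -> B B | T0 T0
  B -> b
  T0 -> b

Fill CYK table bottom-up (cells [i..j] with 1 ≤ i ≤ j ≤ 2 only):
  cell(1,1) b: {B,S,T0}  orig:{B,S}
  cell(2,2) b: {B,S,T0}  orig:{B,S}
  cell(1,2) bb: {A,S}

Original NTs in T[1,2] deriving "bb": ["A", "S"]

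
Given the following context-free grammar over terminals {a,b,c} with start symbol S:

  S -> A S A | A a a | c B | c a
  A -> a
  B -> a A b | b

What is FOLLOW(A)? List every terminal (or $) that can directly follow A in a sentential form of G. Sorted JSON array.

FIRST iteration:
[1]
  A via A→a: +{a}
  B via B→a A b: +{a}
  B via B→b: +{b}
  S via S→A S A: +{a}
  S via S→c B: +{c}
  FIRST[S]={a,c}  FIRST[A]={a}  FIRST[B]={a,b}
[2] done
  FIRST[S]={a,c}  FIRST[A]={a}  FIRST[B]={a,b}

FOLLOW sets:
seed FOLLOW(S) with $
iter 1:
  B→a A b: FOLLOW(A) ⊇ FIRST(b) = {b}; new: +{b}
  S→A S A: FOLLOW(A) ⊇ FIRST(S) = {a,c}; new: +{a,c}
  S→A S A: FOLLOW(S) ⊇ FIRST(A) = {a}; new: +{a}
  S→A S A: FOLLOW(A) ⊇ FOLLOW(S) ⊇ {$,a}; new: +{$}
  S→c B: FOLLOW(B) ⊇ FOLLOW(S) ⊇ {$,a}; new: +{$,a}
  S: {$,a}  A: {$,a,b,c}  B: {$,a}
iter 2: done
  S: {$,a}  A: {$,a,b,c}  B: {$,a}

FOLLOW(A) = ["$", "a", "b", "c"]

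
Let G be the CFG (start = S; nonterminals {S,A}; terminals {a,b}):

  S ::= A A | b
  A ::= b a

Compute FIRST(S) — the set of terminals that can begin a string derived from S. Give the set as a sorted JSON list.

FIRST sets, iterate to fixpoint:
round 1:
  A via A→b a: +{b}
  S via S→A A: +{b}
  FIRST[S]={b}  FIRST[A]={b}
round 2: (no change)
  FIRST[S]={b}  FIRST[A]={b}

FIRST(S) = ["b"]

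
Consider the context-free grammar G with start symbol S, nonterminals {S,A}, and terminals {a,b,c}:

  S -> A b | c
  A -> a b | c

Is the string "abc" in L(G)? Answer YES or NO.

Convert to CNF:
  S -> A T1 | c
  A -> T0 T1 | c
  T0 -> a
  T1 -> b

Fill CYK table bottom-up:
  [0..0]={T0}  "a"  orig:{}
  [1..1]={T1}  "b"  orig:{}
  [2..2]={A,S}  "c"
  [0..1]={A}  "ab"
  [1..2]=∅  "bc"
  [0..2]=∅  "abc"

S ∉ T[0,2] ⇒ NO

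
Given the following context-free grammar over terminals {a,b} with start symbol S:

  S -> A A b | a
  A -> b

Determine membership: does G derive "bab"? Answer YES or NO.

Convert to CNF:
  S -> A X1 | a
  A -> b
  T0 -> b
  X1 -> A T0

Fill CYK table bottom-up:
  cell(0,0) b: {A,T0}  orig:{A}
  cell(1,1) a: {S}
  cell(2,2) b: {A,T0}  orig:{A}
  cell(0,1) ba: ∅
  cell(1,2) ab: ∅
  cell(0,2) bab: ∅

S ∉ T[0,2] ⇒ NO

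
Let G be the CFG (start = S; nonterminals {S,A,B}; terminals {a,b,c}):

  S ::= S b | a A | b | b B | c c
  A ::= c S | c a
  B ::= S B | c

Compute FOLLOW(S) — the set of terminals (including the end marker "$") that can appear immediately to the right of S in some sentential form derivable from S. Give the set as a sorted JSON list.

Compute FIRST by fixpoint:
pass 1:
  A via A→c S: +{c}
  B via B→c: +{c}
  S via S→a A: +{a}
  S via S→b: +{b}
  S via S→c c: +{c}
  FIRST[S]={a,b,c}  FIRST[A]={c}  FIRST[B]={c}
pass 2:
  B via B→S B: +{a,b}
  FIRST[S]={a,b,c}  FIRST[A]={c}  FIRST[B]={a,b,c}
pass 3: done
  FIRST[S]={a,b,c}  FIRST[A]={c}  FIRST[B]={a,b,c}

FOLLOW iteration:
initialize: $ ∈ FOLLOW(S)
pass 1:
  B→S B: FOLLOW(S) ⊇ FIRST(B) = {a,b,c}; new: +{a,b,c}
  S→a A: FOLLOW(A) ⊇ FOLLOW(S) ⊇ {$,a,b,c}; new: +{$,a,b,c}
  S→b B: FOLLOW(B) ⊇ FOLLOW(S) ⊇ {$,a,b,c}; new: +{$,a,b,c}
  S: {$,a,b,c}  A: {$,a,b,c}  B: {$,a,b,c}
pass 2: — fixpoint
  S: {$,a,b,c}  A: {$,a,b,c}  B: {$,a,b,c}

FOLLOW(S) = ["$", "a", "b", "c"]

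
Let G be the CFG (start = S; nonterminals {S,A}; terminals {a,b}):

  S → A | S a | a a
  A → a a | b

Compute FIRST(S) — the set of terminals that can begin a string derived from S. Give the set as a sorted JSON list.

FIRST sets, iterate to fixpoint:
iter 1:
  A via A→a a: +{a}
  A via A→b: +{b}
  S via S→A: +{a,b}
  S: {a,b}  A: {a,b}
iter 2: (no change)
  S: {a,b}  A: {a,b}

FIRST(S) = ["a", "b"]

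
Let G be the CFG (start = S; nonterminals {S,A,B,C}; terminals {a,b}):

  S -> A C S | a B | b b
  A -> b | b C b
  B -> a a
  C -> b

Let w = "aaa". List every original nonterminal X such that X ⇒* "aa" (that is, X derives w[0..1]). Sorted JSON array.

CNF form of G:
  S -> A X3 | T0 T0 | T1 B
  A -> T0 X2 | b
  B -> T1 T1
  C -> b
  T0 -> b
  T1 -> a
  X2 -> C T0
  X3 -> C S

Fill CYK table bottom-up — only the sub-triangle for w[0..1]:
  T[0,0] 'a' = {T1}  orig:{}
  T[1,1] 'a' = {T1}  orig:{}
  T[0,1] 'aa' = {B}

Original NTs in T[0,1] deriving "aa": ["B"]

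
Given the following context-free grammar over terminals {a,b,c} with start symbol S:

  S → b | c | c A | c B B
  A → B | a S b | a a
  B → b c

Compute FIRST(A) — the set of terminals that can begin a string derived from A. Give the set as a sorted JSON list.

FIRST iteration:
iter 1:
  A via A→a S b: +{a}
  B via B→b c: +{b}
  S via S→b: +{b}
  S via S→c: +{c}
  S: {b,c}  A: {a}  B: {b}
iter 2:
  A via A→B: +{b}
  S: {b,c}  A: {a,b}  B: {b}
iter 3: (stable)
  S: {b,c}  A: {a,b}  B: {b}

FIRST(A) = ["a", "b"]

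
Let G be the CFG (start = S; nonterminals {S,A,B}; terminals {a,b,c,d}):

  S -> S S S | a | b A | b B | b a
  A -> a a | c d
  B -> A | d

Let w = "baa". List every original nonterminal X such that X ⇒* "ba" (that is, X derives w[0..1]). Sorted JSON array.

CNF form of G:
  S -> S X4 | T3 A | T3 B | T3 T0 | a
  A -> T0 T0 | T1 T2
  B -> T0 T0 | T1 T2 | d
  T0 -> a
  T1 -> c
  T2 -> d
  T3 -> b
  X4 -> S S

CYK table (by increasing span) (cells [i..j] with 0 ≤ i ≤ j ≤ 1 only):
  [0..0]={T3}  "b"  orig:{}
  [1..1]={S,T0}  "a"  orig:{S}
  [0..1]={S}  "ba"

Original NTs in T[0,1] deriving "ba": ["S"]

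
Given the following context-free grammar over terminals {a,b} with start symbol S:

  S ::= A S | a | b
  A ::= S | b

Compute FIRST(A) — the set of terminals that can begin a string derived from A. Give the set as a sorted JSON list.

FIRST sets, iterate to fixpoint:
[1]
  A via A→b: +{b}
  S via S→A S: +{b}
  S via S→a: +{a}
  S: {a,b}  A: {b}
[2]
  A via A→S: +{a}
  S: {a,b}  A: {a,b}
[3] done
  S: {a,b}  A: {a,b}

FIRST(A) = ["a", "b"]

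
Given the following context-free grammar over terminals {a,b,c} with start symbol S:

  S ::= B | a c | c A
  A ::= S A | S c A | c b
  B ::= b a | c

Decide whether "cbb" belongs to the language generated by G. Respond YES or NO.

CNF form of G:
  S -> T0 A | T1 T2 | T2 T0 | c
  A -> S A | S X3 | T0 T1
  B -> T1 T2 | c
  T0 -> c
  T1 -> b
  T2 -> a
  X3 -> T0 A

CYK table (by increasing span):
  [0..0]={B,S,T0}  "c"  orig:{B,S}
  [1..1]={T1}  "b"  orig:{}
  [2..2]={T1}  "b"  orig:{}
  [0..1]={A}  "cb"
  [1..2]=∅  "bb"
  [0..2]=∅  "cbb"

S ∉ T[0,2] ⇒ NO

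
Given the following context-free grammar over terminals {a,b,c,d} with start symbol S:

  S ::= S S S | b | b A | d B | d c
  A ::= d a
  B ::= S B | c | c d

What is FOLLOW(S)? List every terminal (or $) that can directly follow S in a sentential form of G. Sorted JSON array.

FIRST sets, iterate to fixpoint:
pass 1:
  A via A→d a: +{d}
  B via B→c: +{c}
  S via S→b: +{b}
  S via S→d B: +{d}
  FIRST(S)={b,d}  FIRST(A)={d}  FIRST(B)={c}
pass 2:
  B via B→S B: +{b,d}
  FIRST(S)={b,d}  FIRST(A)={d}  FIRST(B)={b,c,d}
pass 3: (stable)
  FIRST(S)={b,d}  FIRST(A)={d}  FIRST(B)={b,c,d}

Compute FOLLOW by fixpoint:
initialize: $ ∈ FOLLOW(S)
[1]
  B→S B: FOLLOW(S) ⊇ FIRST(B) = {b,c,d}; new: +{b,c,d}
  S→b A: FOLLOW(A) ⊇ FOLLOW(S) ⊇ {$,b,c,d}; new: +{$,b,c,d}
  S→d B: FOLLOW(B) ⊇ FOLLOW(S) ⊇ {$,b,c,d}; new: +{$,b,c,d}
  FOLLOW(S)={$,b,c,d}  FOLLOW(A)={$,b,c,d}  FOLLOW(B)={$,b,c,d}
[2] (no change)
  FOLLOW(S)={$,b,c,d}  FOLLOW(A)={$,b,c,d}  FOLLOW(B)={$,b,c,d}

FOLLOW(S) = ["$", "b", "c", "d"]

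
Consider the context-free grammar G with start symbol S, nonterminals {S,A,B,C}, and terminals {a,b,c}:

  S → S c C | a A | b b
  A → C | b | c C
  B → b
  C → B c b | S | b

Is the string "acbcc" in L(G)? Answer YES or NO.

CNF form of G:
  S -> S X7 | T1 T1 | T2 A
  A -> B X3 | S X4 | T0 C | T1 T1 | T2 A | b
  B -> b
  C -> B X5 | S X6 | T1 T1 | T2 A | b
  T0 -> c
  T1 -> b
  T2 -> a
  X3 -> T0 T1
  X4 -> T0 C
  X5 -> T0 T1
  X6 -> T0 C
  X7 -> T0 C

CYK table (by increasing span):
  T[0,0] 'a' = {T2}  orig:{}
  T[1,1] 'c' = {T0}  orig:{}
  T[2,2] 'b' = {A,B,C,T1}  orig:{A,B,C}
  T[3,3] 'c' = {T0}  orig:{}
  T[4,4] 'c' = {T0}  orig:{}
  T[0,1] 'ac' = ∅
  T[1,2] 'cb' = {A,X3,X4,X5,X6,X7}  orig:{A}
  T[2,3] 'bc' = ∅
  T[3,4] 'cc' = ∅
  T[0,2] 'acb' = {A,C,S}
  T[1,3] 'cbc' = ∅
  T[2,4] 'bcc' = ∅
  T[0,3] 'acbc' = ∅
  T[1,4] 'cbcc' = ∅
  T[0,4] 'acbcc' = ∅

S ∉ T[0,4] ⇒ NO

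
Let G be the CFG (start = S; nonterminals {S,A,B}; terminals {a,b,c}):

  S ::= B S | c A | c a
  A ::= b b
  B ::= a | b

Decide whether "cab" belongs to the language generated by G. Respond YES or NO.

CNF form of G:
  S -> B S | T1 A | T1 T2
  A -> T0 T0
  B -> a | b
  T0 -> b
  T1 -> c
  T2 -> a

CYK table (by increasing span):
  T[0,0] 'c' = {T1}  orig:{}
  T[1,1] 'a' = {B,T2}  orig:{B}
  T[2,2] 'b' = {B,T0}  orig:{B}
  T[0,1] 'ca' = {S}
  T[1,2] 'ab' = ∅
  T[0,2] 'cab' = ∅

S ∉ T[0,2] ⇒ NO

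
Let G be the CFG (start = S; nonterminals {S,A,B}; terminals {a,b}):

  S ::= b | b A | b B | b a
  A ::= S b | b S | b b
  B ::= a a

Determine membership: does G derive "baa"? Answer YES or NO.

Convert to CNF:
  S -> T0 A | T0 B | T0 T1 | b
  A -> S T0 | T0 S | T0 T0
  B -> T1 T1
  T0 -> b
  T1 -> a

CYK table (by increasing span):
  T[0,0] 'b' = {S,T0}  orig:{S}
  T[1,1] 'a' = {T1}  orig:{}
  T[2,2] 'a' = {T1}  orig:{}
  T[0,1] 'ba' = {S}
  T[1,2] 'aa' = {B}
  T[0,2] 'baa' = {S}

S ∈ T[0,2] ⇒ YES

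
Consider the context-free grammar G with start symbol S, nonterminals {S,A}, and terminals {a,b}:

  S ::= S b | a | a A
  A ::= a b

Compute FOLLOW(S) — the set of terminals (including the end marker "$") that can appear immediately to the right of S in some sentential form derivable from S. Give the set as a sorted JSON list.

FIRST iteration:
[1]
  A via A→a b: +{a}
  S via S→a: +{a}
  S: {a}  A: {a}
[2] — fixpoint
  S: {a}  A: {a}

FOLLOW sets:
FOLLOW(S) := {$}
pass 1:
  S→S b: FOLLOW(S) ⊇ FIRST(b) = {b}; new: +{b}
  S→a A: FOLLOW(A) ⊇ FOLLOW(S) ⊇ {$,b}; new: +{$,b}
  FOLLOW(S)={$,b}  FOLLOW(A)={$,b}
pass 2: — fixpoint
  FOLLOW(S)={$,b}  FOLLOW(A)={$,b}

FOLLOW(S) = ["$", "b"]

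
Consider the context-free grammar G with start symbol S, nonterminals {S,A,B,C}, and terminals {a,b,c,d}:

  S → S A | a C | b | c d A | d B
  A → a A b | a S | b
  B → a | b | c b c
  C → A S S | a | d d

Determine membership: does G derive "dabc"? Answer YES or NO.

CNF form of G:
  S -> S A | T0 C | T2 X7 | T3 B | b
  A -> T0 S | T0 X4 | b
  B -> T2 X5 | a | b
  C -> A X6 | T3 T3 | a
  T0 -> a
  T1 -> b
  T2 -> c
  T3 -> d
  X4 -> A T1
  X5 -> T1 T2
  X6 -> S S
  X7 -> T3 A

CYK table (by increasing span):
  [0..0]={T3}  "d"  orig:{}
  [1..1]={B,C,T0}  "a"  orig:{B,C}
  [2..2]={A,B,S,T1}  "b"  orig:{A,B,S}
  [3..3]={T2}  "c"  orig:{}
  [0..1]={S}  "da"
  [1..2]={A}  "ab"
  [2..3]={X5}  "bc"  orig:{}
  [0..2]={S,X6,X7}  "dab"  orig:{S}
  [1..3]=∅  "abc"
  [0..3]=∅  "dabc"

S ∉ T[0,3] ⇒ NO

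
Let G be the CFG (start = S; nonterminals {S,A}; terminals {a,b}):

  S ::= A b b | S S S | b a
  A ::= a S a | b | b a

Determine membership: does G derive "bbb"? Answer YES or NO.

CNF form of G:
  S -> A X3 | S X4 | T1 T0
  A -> T0 X2 | T1 T0 | b
  T0 -> a
  T1 -> b
  X2 -> S T0
  X3 -> T1 T1
  X4 -> S S

CYK table (by increasing span):
  [0..0]={A,T1}  "b"  orig:{A}
  [1..1]={A,T1}  "b"  orig:{A}
  [2..2]={A,T1}  "b"  orig:{A}
  [0..1]={X3}  "bb"  orig:{}
  [1..2]={X3}  "bb"  orig:{}
  [0..2]={S}  "bbb"

S ∈ T[0,2] ⇒ YES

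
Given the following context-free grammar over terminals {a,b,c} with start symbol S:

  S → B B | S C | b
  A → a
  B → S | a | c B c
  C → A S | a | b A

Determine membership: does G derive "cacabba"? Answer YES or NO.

Convert to CNF:
  S -> B B | S C | b
  A -> a
  B -> B B | S C | T0 X2 | a | b
  C -> A S | T1 A | a
  T0 -> c
  T1 -> b
  X2 -> B T0

CYK table (by increasing span):
  cell(0,0) c: {T0}  orig:{}
  cell(1,1) a: {A,B,C}
  cell(2,2) c: {T0}  orig:{}
  cell(3,3) a: {A,B,C}
  cell(4,4) b: {B,S,T1}  orig:{B,S}
  cell(5,5) b: {B,S,T1}  orig:{B,S}
  cell(6,6) a: {A,B,C}
  cell(0,1) ca: ∅
  cell(1,2) ac: {X2}  orig:{}
  cell(2,3) ca: ∅
  cell(3,4) ab: {B,C,S}
  cell(4,5) bb: {B,S}
  cell(5,6) ba: {B,C,S}
  cell(0,2) cac: {B}
  cell(1,3) aca: ∅
  cell(2,4) cab: ∅
  cell(3,5) abb: {B,C,S}
  cell(4,6) bba: {B,S}
  cell(0,3) caca: {B,S}
  cell(1,4) acab: ∅
  cell(2,5) cabb: ∅
  cell(3,6) abba: {B,C,S}
  cell(0,4) cacab: {B,S}
  cell(1,5) acabb: ∅
  cell(2,6) cabba: ∅
  cell(0,5) cacabb: {B,S}
  cell(1,6) acabba: ∅
  cell(0,6) cacabba: {B,S}

S ∈ T[0,6] ⇒ YES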